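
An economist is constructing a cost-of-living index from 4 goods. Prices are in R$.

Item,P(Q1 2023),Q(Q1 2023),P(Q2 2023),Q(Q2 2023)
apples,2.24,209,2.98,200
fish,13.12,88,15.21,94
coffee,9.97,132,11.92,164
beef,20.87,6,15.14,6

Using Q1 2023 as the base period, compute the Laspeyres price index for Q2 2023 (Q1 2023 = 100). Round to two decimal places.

Laspeyres price index uses base-period quantities as weights.
ΣP(Q2 2023)·Q(Q1 2023) = 2.98×209 + 15.21×88 + 11.92×132 + 15.14×6 = 622.82 + 1338.48 + 1573.44 + 90.84 = 3625.58
ΣP(Q1 2023)·Q(Q1 2023) = 2.24×209 + 13.12×88 + 9.97×132 + 20.87×6 = 468.16 + 1154.56 + 1316.04 + 125.22 = 3063.98
Index = 3625.58 / 3063.98 × 100 = 118.3291

118.33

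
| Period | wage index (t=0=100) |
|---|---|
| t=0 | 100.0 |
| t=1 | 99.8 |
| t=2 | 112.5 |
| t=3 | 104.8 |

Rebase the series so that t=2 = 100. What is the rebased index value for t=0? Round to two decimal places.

88.89

Rebased(t=0) = 100.0 / 112.5 × 100 = 88.8889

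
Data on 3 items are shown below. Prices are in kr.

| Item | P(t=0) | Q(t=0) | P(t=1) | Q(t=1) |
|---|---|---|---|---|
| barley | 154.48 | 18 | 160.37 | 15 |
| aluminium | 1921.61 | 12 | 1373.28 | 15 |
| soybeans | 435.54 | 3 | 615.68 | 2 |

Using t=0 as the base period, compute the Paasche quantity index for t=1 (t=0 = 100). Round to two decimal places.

114.25

Paasche quantity index uses current-period prices as weights.
ΣP(t=1)·Q(t=1) = 160.37×15 + 1373.28×15 + 615.68×2 = 2405.55 + 20599.2 + 1231.36 = 24236.11
ΣP(t=1)·Q(t=0) = 160.37×18 + 1373.28×12 + 615.68×3 = 2886.66 + 16479.36 + 1847.04 = 21213.06
Index = 24236.11 / 21213.06 × 100 = 114.2509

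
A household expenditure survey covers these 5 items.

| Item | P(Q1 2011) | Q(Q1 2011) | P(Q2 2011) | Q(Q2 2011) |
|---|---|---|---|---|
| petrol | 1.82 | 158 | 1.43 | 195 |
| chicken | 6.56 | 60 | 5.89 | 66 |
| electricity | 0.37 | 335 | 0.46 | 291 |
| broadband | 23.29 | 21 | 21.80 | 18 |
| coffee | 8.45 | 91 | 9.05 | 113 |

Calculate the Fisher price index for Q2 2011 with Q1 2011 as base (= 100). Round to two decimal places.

Laspeyres component (base-period weights):
ΣP(Q2 2011)Q(Q1 2011) = 1.43×158 + 5.89×60 + 0.46×335 + 21.80×21 + 9.05×91 = 225.94 + 353.4 + 154.1 + 457.8 + 823.55 = 2014.79
ΣP(Q1 2011)Q(Q1 2011) = 1.82×158 + 6.56×60 + 0.37×335 + 23.29×21 + 8.45×91 = 287.56 + 393.6 + 123.95 + 489.09 + 768.95 = 2063.15
L = 2014.79 / 2063.15 × 100 = 97.6560
Paasche component (current-period weights):
ΣP(Q2 2011)Q(Q2 2011) = 1.43×195 + 5.89×66 + 0.46×291 + 21.80×18 + 9.05×113 = 278.85 + 388.74 + 133.86 + 392.4 + 1022.65 = 2216.5
ΣP(Q1 2011)Q(Q2 2011) = 1.82×195 + 6.56×66 + 0.37×291 + 23.29×18 + 8.45×113 = 354.9 + 432.96 + 107.67 + 419.22 + 954.85 = 2269.6
P = 2216.5 / 2269.6 × 100 = 97.6604
Fisher = √(L × P) = √(97.6560 × 97.6604) = 97.6582

97.66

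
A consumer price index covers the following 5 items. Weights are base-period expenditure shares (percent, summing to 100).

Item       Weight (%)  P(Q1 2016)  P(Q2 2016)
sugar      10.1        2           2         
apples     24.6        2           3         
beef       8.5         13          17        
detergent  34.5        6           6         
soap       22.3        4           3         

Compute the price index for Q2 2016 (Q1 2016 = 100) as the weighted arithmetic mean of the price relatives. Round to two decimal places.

109.34

sugar: 10.1 × (2/2) = 10.1 × 1.000000 = 10.1000
apples: 24.6 × (3/2) = 24.6 × 1.500000 = 36.9000
beef: 8.5 × (17/13) = 8.5 × 1.307692 = 11.1154
detergent: 34.5 × (6/6) = 34.5 × 1.000000 = 34.5000
soap: 22.3 × (3/4) = 22.3 × 0.750000 = 16.7250
Index = Σ wᵢ·(p₁ᵢ/p₀ᵢ) = 10.1000 + 36.9000 + 11.1154 + 34.5000 + 16.7250 = 109.3404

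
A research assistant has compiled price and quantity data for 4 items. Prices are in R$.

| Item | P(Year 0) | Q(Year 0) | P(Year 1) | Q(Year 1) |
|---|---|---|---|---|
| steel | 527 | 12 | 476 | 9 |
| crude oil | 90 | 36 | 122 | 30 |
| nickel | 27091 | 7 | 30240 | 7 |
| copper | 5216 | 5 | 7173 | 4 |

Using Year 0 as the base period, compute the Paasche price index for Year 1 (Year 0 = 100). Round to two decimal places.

Paasche price index uses current-period quantities as weights.
ΣP(Year 1)·Q(Year 1) = 476×9 + 122×30 + 30240×7 + 7173×4 = 4284 + 3660 + 211680 + 28692 = 248316
ΣP(Year 0)·Q(Year 1) = 527×9 + 90×30 + 27091×7 + 5216×4 = 4743 + 2700 + 189637 + 20864 = 217944
Index = 248316 / 217944 × 100 = 113.9357

113.94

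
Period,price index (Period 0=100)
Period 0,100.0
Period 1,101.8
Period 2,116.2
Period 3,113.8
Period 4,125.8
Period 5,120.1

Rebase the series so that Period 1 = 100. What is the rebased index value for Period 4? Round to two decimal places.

123.58

Rebased(Period 4) = 125.8 / 101.8 × 100 = 123.5756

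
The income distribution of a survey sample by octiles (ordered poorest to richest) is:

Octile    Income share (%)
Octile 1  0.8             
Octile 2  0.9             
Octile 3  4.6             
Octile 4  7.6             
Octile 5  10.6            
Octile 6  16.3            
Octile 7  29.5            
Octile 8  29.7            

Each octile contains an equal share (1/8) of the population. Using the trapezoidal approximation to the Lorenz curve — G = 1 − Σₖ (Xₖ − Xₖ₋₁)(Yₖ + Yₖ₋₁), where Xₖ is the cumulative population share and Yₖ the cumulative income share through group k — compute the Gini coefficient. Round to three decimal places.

0.479

Cumulative income shares Yₖ: 0.0080, 0.0170, 0.0630, 0.1390, 0.2450, 0.4080, 0.7030, 1.0000
Σ (Xₖ−Xₖ₋₁)(Yₖ+Yₖ₋₁) = (1/8)(0.0080+0.0000) + (1/8)(0.0170+0.0080) + (1/8)(0.0630+0.0170) + (1/8)(0.1390+0.0630) + (1/8)(0.2450+0.1390) + (1/8)(0.4080+0.2450) + (1/8)(0.7030+0.4080) + (1/8)(1.0000+0.7030)
  = 0.0010 + 0.0031 + 0.0100 + 0.0253 + 0.0480 + 0.0816 + 0.1389 + 0.2129 = 0.5208
G = 1 − 0.5208 = 0.4792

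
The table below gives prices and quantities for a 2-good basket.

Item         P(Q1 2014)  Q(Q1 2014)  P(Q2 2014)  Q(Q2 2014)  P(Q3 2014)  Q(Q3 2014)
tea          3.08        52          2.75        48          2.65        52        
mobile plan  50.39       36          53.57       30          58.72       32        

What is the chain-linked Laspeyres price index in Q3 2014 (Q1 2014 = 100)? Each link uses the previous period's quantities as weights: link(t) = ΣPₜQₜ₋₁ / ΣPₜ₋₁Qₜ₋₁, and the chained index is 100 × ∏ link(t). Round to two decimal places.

Link Q1 2014→Q2 2014:
ΣP(Q2 2014)Q(Q1 2014) = 2.75×52 + 53.57×36 = 143 + 1928.52 = 2071.52
ΣP(Q1 2014)Q(Q1 2014) = 3.08×52 + 50.39×36 = 160.16 + 1814.04 = 1974.2
link = 2071.52/1974.2 = 1.049296
Link Q2 2014→Q3 2014:
ΣP(Q3 2014)Q(Q2 2014) = 2.65×48 + 58.72×30 = 127.2 + 1761.6 = 1888.8
ΣP(Q2 2014)Q(Q2 2014) = 2.75×48 + 53.57×30 = 132 + 1607.1 = 1739.1
link = 1888.8/1739.1 = 1.086079
Chained index = 100 × 1.049296 × 1.086079 = 113.9618

113.96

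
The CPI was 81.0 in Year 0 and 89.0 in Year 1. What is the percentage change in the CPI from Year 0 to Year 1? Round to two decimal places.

9.88%

Change = (89.0 − 81.0) / 81.0 × 100
       = 8.0 / 81.0 × 100 = 9.8765%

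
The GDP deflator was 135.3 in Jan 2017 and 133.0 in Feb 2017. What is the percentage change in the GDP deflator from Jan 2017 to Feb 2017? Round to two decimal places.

-1.70%

Change = (133.0 − 135.3) / 135.3 × 100
       = -2.3 / 135.3 × 100 = -1.6999%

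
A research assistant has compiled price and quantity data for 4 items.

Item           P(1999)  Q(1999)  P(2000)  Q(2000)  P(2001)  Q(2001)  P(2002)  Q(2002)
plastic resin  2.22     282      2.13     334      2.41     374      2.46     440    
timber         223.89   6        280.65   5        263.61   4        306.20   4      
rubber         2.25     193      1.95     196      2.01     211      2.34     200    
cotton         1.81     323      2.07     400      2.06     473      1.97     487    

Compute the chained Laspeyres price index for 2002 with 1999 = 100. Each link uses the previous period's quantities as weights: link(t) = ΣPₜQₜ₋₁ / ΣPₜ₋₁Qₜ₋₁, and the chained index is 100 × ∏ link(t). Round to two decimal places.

Link 1999→2000:
ΣP(2000)Q(1999) = 2.13×282 + 280.65×6 + 1.95×193 + 2.07×323 = 600.66 + 1683.9 + 376.35 + 668.61 = 3329.52
ΣP(1999)Q(1999) = 2.22×282 + 223.89×6 + 2.25×193 + 1.81×323 = 626.04 + 1343.34 + 434.25 + 584.63 = 2988.26
link = 3329.52/2988.26 = 1.114200
Link 2000→2001:
ΣP(2001)Q(2000) = 2.41×334 + 263.61×5 + 2.01×196 + 2.06×400 = 804.94 + 1318.05 + 393.96 + 824 = 3340.95
ΣP(2000)Q(2000) = 2.13×334 + 280.65×5 + 1.95×196 + 2.07×400 = 711.42 + 1403.25 + 382.2 + 828 = 3324.87
link = 3340.95/3324.87 = 1.004836
Link 2001→2002:
ΣP(2002)Q(2001) = 2.46×374 + 306.20×4 + 2.34×211 + 1.97×473 = 920.04 + 1224.8 + 493.74 + 931.81 = 3570.39
ΣP(2001)Q(2001) = 2.41×374 + 263.61×4 + 2.01×211 + 2.06×473 = 901.34 + 1054.44 + 424.11 + 974.38 = 3354.27
link = 3570.39/3354.27 = 1.064431
Chained index = 100 × 1.114200 × 1.004836 × 1.064431 = 119.1725

119.17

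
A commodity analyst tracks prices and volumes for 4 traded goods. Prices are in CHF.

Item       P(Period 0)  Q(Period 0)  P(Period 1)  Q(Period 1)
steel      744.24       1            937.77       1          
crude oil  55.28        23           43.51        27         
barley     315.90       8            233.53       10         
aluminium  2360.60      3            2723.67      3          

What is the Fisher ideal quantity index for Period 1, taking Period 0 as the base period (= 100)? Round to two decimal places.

106.34

Laspeyres component (base-period weights):
ΣP(Period 0)Q(Period 1) = 744.24×1 + 55.28×27 + 315.90×10 + 2360.60×3 = 744.24 + 1492.56 + 3159 + 7081.8 = 12477.6
ΣP(Period 0)Q(Period 0) = 744.24×1 + 55.28×23 + 315.90×8 + 2360.60×3 = 744.24 + 1271.44 + 2527.2 + 7081.8 = 11624.68
L = 12477.6 / 11624.68 × 100 = 107.3371
Paasche component (current-period weights):
ΣP(Period 1)Q(Period 1) = 937.77×1 + 43.51×27 + 233.53×10 + 2723.67×3 = 937.77 + 1174.77 + 2335.3 + 8171.01 = 12618.85
ΣP(Period 1)Q(Period 0) = 937.77×1 + 43.51×23 + 233.53×8 + 2723.67×3 = 937.77 + 1000.73 + 1868.24 + 8171.01 = 11977.75
P = 12618.85 / 11977.75 × 100 = 105.3524
Fisher = √(L × P) = √(107.3371 × 105.3524) = 106.3402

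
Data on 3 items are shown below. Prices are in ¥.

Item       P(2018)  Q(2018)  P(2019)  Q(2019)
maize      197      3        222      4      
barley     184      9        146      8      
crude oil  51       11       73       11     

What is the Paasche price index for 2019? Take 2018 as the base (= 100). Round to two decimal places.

101.35

Paasche price index uses current-period quantities as weights.
ΣP(2019)·Q(2019) = 222×4 + 146×8 + 73×11 = 888 + 1168 + 803 = 2859
ΣP(2018)·Q(2019) = 197×4 + 184×8 + 51×11 = 788 + 1472 + 561 = 2821
Index = 2859 / 2821 × 100 = 101.3470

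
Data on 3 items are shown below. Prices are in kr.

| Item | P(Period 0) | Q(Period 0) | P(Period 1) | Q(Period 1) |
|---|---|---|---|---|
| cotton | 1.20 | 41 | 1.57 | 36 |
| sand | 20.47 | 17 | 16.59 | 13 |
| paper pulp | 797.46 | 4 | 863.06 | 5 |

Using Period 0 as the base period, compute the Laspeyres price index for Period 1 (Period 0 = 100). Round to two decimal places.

105.90

Laspeyres price index uses base-period quantities as weights.
ΣP(Period 1)·Q(Period 0) = 1.57×41 + 16.59×17 + 863.06×4 = 64.37 + 282.03 + 3452.24 = 3798.64
ΣP(Period 0)·Q(Period 0) = 1.20×41 + 20.47×17 + 797.46×4 = 49.2 + 347.99 + 3189.84 = 3587.03
Index = 3798.64 / 3587.03 × 100 = 105.8993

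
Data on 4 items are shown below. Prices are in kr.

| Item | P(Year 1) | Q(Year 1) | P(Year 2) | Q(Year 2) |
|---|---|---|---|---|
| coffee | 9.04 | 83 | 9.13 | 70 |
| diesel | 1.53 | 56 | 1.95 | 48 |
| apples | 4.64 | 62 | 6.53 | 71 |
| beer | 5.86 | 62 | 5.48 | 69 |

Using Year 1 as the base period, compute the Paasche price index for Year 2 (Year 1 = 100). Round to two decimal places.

109.34

Paasche price index uses current-period quantities as weights.
ΣP(Year 2)·Q(Year 2) = 9.13×70 + 1.95×48 + 6.53×71 + 5.48×69 = 639.1 + 93.6 + 463.63 + 378.12 = 1574.45
ΣP(Year 1)·Q(Year 2) = 9.04×70 + 1.53×48 + 4.64×71 + 5.86×69 = 632.8 + 73.44 + 329.44 + 404.34 = 1440.02
Index = 1574.45 / 1440.02 × 100 = 109.3353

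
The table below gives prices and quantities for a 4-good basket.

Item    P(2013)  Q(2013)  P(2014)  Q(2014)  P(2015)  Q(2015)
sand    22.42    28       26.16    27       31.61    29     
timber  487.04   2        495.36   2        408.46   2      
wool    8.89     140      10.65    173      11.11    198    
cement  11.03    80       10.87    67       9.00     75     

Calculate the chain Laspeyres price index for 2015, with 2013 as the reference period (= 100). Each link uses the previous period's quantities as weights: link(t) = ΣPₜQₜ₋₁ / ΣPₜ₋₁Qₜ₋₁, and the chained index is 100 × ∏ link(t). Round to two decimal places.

Link 2013→2014:
ΣP(2014)Q(2013) = 26.16×28 + 495.36×2 + 10.65×140 + 10.87×80 = 732.48 + 990.72 + 1491 + 869.6 = 4083.8
ΣP(2013)Q(2013) = 22.42×28 + 487.04×2 + 8.89×140 + 11.03×80 = 627.76 + 974.08 + 1244.6 + 882.4 = 3728.84
link = 4083.8/3728.84 = 1.095193
Link 2014→2015:
ΣP(2015)Q(2014) = 31.61×27 + 408.46×2 + 11.11×173 + 9.00×67 = 853.47 + 816.92 + 1922.03 + 603 = 4195.42
ΣP(2014)Q(2014) = 26.16×27 + 495.36×2 + 10.65×173 + 10.87×67 = 706.32 + 990.72 + 1842.45 + 728.29 = 4267.78
link = 4195.42/4267.78 = 0.983045
Chained index = 100 × 1.095193 × 0.983045 = 107.6624

107.66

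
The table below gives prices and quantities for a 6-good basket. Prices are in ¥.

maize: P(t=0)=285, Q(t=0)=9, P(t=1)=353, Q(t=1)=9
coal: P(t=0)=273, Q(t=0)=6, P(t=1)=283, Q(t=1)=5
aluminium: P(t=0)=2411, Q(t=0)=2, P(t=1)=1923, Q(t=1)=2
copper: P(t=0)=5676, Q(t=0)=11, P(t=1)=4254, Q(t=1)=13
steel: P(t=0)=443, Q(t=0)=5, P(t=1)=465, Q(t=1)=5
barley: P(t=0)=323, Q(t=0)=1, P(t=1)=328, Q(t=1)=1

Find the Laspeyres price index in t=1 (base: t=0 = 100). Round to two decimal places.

Laspeyres price index uses base-period quantities as weights.
ΣP(t=1)·Q(t=0) = 353×9 + 283×6 + 1923×2 + 4254×11 + 465×5 + 328×1 = 3177 + 1698 + 3846 + 46794 + 2325 + 328 = 58168
ΣP(t=0)·Q(t=0) = 285×9 + 273×6 + 2411×2 + 5676×11 + 443×5 + 323×1 = 2565 + 1638 + 4822 + 62436 + 2215 + 323 = 73999
Index = 58168 / 73999 × 100 = 78.6065

78.61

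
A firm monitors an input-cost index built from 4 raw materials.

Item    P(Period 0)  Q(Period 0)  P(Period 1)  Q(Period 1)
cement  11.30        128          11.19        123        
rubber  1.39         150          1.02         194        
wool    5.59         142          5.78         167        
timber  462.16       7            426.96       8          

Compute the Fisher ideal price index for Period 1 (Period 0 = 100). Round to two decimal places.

94.79

Laspeyres component (base-period weights):
ΣP(Period 1)Q(Period 0) = 11.19×128 + 1.02×150 + 5.78×142 + 426.96×7 = 1432.32 + 153 + 820.76 + 2988.72 = 5394.8
ΣP(Period 0)Q(Period 0) = 11.30×128 + 1.39×150 + 5.59×142 + 462.16×7 = 1446.4 + 208.5 + 793.78 + 3235.12 = 5683.8
L = 5394.8 / 5683.8 × 100 = 94.9154
Paasche component (current-period weights):
ΣP(Period 1)Q(Period 1) = 11.19×123 + 1.02×194 + 5.78×167 + 426.96×8 = 1376.37 + 197.88 + 965.26 + 3415.68 = 5955.19
ΣP(Period 0)Q(Period 1) = 11.30×123 + 1.39×194 + 5.59×167 + 462.16×8 = 1389.9 + 269.66 + 933.53 + 3697.28 = 6290.37
P = 5955.19 / 6290.37 × 100 = 94.6715
Fisher = √(L × P) = √(94.9154 × 94.6715) = 94.7934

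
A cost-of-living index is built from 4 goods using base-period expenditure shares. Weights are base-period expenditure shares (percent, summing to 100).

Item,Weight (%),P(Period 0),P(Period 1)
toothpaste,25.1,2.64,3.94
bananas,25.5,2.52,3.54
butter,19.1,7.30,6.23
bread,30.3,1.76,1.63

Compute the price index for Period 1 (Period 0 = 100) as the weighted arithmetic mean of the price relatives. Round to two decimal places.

toothpaste: 25.1 × (3.94/2.64) = 25.1 × 1.492424 = 37.4598
bananas: 25.5 × (3.54/2.52) = 25.5 × 1.404762 = 35.8214
butter: 19.1 × (6.23/7.30) = 19.1 × 0.853425 = 16.3004
bread: 30.3 × (1.63/1.76) = 30.3 × 0.926136 = 28.0619
Index = Σ wᵢ·(p₁ᵢ/p₀ᵢ) = 37.4598 + 35.8214 + 16.3004 + 28.0619 = 117.6436

117.64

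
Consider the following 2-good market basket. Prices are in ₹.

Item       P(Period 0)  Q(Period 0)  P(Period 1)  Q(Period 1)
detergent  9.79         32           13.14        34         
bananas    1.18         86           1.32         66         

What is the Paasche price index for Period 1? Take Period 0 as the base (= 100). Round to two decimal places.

Paasche price index uses current-period quantities as weights.
ΣP(Period 1)·Q(Period 1) = 13.14×34 + 1.32×66 = 446.76 + 87.12 = 533.88
ΣP(Period 0)·Q(Period 1) = 9.79×34 + 1.18×66 = 332.86 + 77.88 = 410.74
Index = 533.88 / 410.74 × 100 = 129.9800

129.98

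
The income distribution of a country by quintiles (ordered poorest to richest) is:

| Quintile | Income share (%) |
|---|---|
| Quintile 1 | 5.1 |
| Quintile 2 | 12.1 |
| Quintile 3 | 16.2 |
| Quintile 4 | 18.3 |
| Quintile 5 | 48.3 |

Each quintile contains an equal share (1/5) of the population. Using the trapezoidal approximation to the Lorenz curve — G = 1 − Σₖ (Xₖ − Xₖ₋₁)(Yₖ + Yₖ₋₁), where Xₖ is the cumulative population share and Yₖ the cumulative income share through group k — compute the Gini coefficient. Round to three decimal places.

0.370

Cumulative income shares Yₖ: 0.0510, 0.1720, 0.3340, 0.5170, 1.0000
Σ (Xₖ−Xₖ₋₁)(Yₖ+Yₖ₋₁) = (1/5)(0.0510+0.0000) + (1/5)(0.1720+0.0510) + (1/5)(0.3340+0.1720) + (1/5)(0.5170+0.3340) + (1/5)(1.0000+0.5170)
  = 0.0102 + 0.0446 + 0.1012 + 0.1702 + 0.3034 = 0.6296
G = 1 − 0.6296 = 0.3704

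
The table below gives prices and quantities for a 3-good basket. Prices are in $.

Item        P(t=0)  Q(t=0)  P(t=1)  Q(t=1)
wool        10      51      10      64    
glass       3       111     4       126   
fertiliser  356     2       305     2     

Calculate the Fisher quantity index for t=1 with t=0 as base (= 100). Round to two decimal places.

Laspeyres component (base-period weights):
ΣP(t=0)Q(t=1) = 10×64 + 3×126 + 356×2 = 640 + 378 + 712 = 1730
ΣP(t=0)Q(t=0) = 10×51 + 3×111 + 356×2 = 510 + 333 + 712 = 1555
L = 1730 / 1555 × 100 = 111.2540
Paasche component (current-period weights):
ΣP(t=1)Q(t=1) = 10×64 + 4×126 + 305×2 = 640 + 504 + 610 = 1754
ΣP(t=1)Q(t=0) = 10×51 + 4×111 + 305×2 = 510 + 444 + 610 = 1564
P = 1754 / 1564 × 100 = 112.1483
Fisher = √(L × P) = √(111.2540 × 112.1483) = 111.7003

111.70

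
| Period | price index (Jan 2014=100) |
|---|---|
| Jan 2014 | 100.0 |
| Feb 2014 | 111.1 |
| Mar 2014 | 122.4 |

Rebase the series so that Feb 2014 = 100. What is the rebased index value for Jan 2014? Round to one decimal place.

90.0

Rebased(Jan 2014) = 100.0 / 111.1 × 100 = 90.0090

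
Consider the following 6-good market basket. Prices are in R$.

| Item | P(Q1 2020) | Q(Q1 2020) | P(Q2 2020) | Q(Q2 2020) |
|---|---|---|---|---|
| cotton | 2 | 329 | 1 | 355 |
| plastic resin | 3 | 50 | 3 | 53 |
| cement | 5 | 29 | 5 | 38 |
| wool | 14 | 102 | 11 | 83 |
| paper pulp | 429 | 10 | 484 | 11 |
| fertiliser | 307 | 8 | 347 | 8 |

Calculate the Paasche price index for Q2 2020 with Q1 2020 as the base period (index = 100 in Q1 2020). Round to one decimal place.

103.4

Paasche price index uses current-period quantities as weights.
ΣP(Q2 2020)·Q(Q2 2020) = 1×355 + 3×53 + 5×38 + 11×83 + 484×11 + 347×8 = 355 + 159 + 190 + 913 + 5324 + 2776 = 9717
ΣP(Q1 2020)·Q(Q2 2020) = 2×355 + 3×53 + 5×38 + 14×83 + 429×11 + 307×8 = 710 + 159 + 190 + 1162 + 4719 + 2456 = 9396
Index = 9717 / 9396 × 100 = 103.4163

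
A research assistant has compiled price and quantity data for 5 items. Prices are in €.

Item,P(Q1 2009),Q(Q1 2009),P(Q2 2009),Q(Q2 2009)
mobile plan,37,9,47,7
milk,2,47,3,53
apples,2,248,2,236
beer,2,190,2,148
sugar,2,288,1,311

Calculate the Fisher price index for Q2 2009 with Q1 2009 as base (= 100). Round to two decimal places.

Laspeyres component (base-period weights):
ΣP(Q2 2009)Q(Q1 2009) = 47×9 + 3×47 + 2×248 + 2×190 + 1×288 = 423 + 141 + 496 + 380 + 288 = 1728
ΣP(Q1 2009)Q(Q1 2009) = 37×9 + 2×47 + 2×248 + 2×190 + 2×288 = 333 + 94 + 496 + 380 + 576 = 1879
L = 1728 / 1879 × 100 = 91.9638
Paasche component (current-period weights):
ΣP(Q2 2009)Q(Q2 2009) = 47×7 + 3×53 + 2×236 + 2×148 + 1×311 = 329 + 159 + 472 + 296 + 311 = 1567
ΣP(Q1 2009)Q(Q2 2009) = 37×7 + 2×53 + 2×236 + 2×148 + 2×311 = 259 + 106 + 472 + 296 + 622 = 1755
P = 1567 / 1755 × 100 = 89.2877
Fisher = √(L × P) = √(91.9638 × 89.2877) = 90.6159

90.62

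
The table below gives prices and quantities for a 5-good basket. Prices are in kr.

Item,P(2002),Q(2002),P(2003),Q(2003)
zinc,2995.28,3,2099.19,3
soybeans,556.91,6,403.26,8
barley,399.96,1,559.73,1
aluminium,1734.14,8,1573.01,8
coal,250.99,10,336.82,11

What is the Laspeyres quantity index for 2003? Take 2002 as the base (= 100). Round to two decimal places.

Laspeyres quantity index uses base-period prices as weights.
ΣP(2002)·Q(2003) = 2995.28×3 + 556.91×8 + 399.96×1 + 1734.14×8 + 250.99×11 = 8985.84 + 4455.28 + 399.96 + 13873.12 + 2760.89 = 30475.09
ΣP(2002)·Q(2002) = 2995.28×3 + 556.91×6 + 399.96×1 + 1734.14×8 + 250.99×10 = 8985.84 + 3341.46 + 399.96 + 13873.12 + 2509.9 = 29110.28
Index = 30475.09 / 29110.28 × 100 = 104.6884

104.69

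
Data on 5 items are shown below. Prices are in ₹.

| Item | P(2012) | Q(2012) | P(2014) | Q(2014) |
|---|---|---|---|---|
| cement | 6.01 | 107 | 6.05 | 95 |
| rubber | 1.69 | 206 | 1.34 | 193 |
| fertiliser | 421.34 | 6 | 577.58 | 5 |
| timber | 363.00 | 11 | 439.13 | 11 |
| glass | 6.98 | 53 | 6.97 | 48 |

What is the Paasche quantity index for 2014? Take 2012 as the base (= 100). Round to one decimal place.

Paasche quantity index uses current-period prices as weights.
ΣP(2014)·Q(2014) = 6.05×95 + 1.34×193 + 577.58×5 + 439.13×11 + 6.97×48 = 574.75 + 258.62 + 2887.9 + 4830.43 + 334.56 = 8886.26
ΣP(2014)·Q(2012) = 6.05×107 + 1.34×206 + 577.58×6 + 439.13×11 + 6.97×53 = 647.35 + 276.04 + 3465.48 + 4830.43 + 369.41 = 9588.71
Index = 8886.26 / 9588.71 × 100 = 92.6742

92.7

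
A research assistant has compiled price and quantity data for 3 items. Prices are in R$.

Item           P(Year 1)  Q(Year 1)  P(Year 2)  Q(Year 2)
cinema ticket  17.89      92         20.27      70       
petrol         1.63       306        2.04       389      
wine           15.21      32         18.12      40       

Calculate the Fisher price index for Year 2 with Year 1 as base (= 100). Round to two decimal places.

Laspeyres component (base-period weights):
ΣP(Year 2)Q(Year 1) = 20.27×92 + 2.04×306 + 18.12×32 = 1864.84 + 624.24 + 579.84 = 3068.92
ΣP(Year 1)Q(Year 1) = 17.89×92 + 1.63×306 + 15.21×32 = 1645.88 + 498.78 + 486.72 = 2631.38
L = 3068.92 / 2631.38 × 100 = 116.6278
Paasche component (current-period weights):
ΣP(Year 2)Q(Year 2) = 20.27×70 + 2.04×389 + 18.12×40 = 1418.9 + 793.56 + 724.8 = 2937.26
ΣP(Year 1)Q(Year 2) = 17.89×70 + 1.63×389 + 15.21×40 = 1252.3 + 634.07 + 608.4 = 2494.77
P = 2937.26 / 2494.77 × 100 = 117.7367
Fisher = √(L × P) = √(116.6278 × 117.7367) = 117.1809

117.18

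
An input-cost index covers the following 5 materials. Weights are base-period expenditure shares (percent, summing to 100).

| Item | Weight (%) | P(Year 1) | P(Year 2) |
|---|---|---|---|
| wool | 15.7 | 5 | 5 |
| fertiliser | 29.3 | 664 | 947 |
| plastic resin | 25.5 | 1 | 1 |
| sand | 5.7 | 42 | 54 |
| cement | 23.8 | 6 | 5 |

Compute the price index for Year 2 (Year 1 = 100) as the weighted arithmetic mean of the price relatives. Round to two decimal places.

wool: 15.7 × (5/5) = 15.7 × 1.000000 = 15.7000
fertiliser: 29.3 × (947/664) = 29.3 × 1.426205 = 41.7878
plastic resin: 25.5 × (1/1) = 25.5 × 1.000000 = 25.5000
sand: 5.7 × (54/42) = 5.7 × 1.285714 = 7.3286
cement: 23.8 × (5/6) = 23.8 × 0.833333 = 19.8333
Index = Σ wᵢ·(p₁ᵢ/p₀ᵢ) = 15.7000 + 41.7878 + 25.5000 + 7.3286 + 19.8333 = 110.1497

110.15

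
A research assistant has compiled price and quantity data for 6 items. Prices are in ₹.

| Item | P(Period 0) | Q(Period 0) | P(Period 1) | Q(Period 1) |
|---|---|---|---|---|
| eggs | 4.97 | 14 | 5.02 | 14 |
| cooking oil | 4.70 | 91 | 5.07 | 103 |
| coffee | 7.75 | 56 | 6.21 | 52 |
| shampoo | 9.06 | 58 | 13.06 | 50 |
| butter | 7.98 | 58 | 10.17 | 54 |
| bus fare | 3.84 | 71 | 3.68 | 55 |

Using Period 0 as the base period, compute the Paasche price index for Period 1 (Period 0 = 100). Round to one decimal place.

113.1

Paasche price index uses current-period quantities as weights.
ΣP(Period 1)·Q(Period 1) = 5.02×14 + 5.07×103 + 6.21×52 + 13.06×50 + 10.17×54 + 3.68×55 = 70.28 + 522.21 + 322.92 + 653 + 549.18 + 202.4 = 2319.99
ΣP(Period 0)·Q(Period 1) = 4.97×14 + 4.70×103 + 7.75×52 + 9.06×50 + 7.98×54 + 3.84×55 = 69.58 + 484.1 + 403 + 453 + 430.92 + 211.2 = 2051.8
Index = 2319.99 / 2051.8 × 100 = 113.0710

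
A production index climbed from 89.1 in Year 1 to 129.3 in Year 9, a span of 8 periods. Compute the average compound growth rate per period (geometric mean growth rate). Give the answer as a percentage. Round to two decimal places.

4.76%

Growth factor = (129.3/89.1)^(1/8) = (1.451178)^(1/8) = 1.047647
Growth rate = 1.047647 − 1 = 0.047647 = 4.7647%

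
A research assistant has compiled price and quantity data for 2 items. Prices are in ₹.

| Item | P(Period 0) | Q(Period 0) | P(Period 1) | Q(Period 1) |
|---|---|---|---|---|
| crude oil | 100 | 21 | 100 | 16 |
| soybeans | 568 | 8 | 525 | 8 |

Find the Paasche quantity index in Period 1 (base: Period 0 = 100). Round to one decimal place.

Paasche quantity index uses current-period prices as weights.
ΣP(Period 1)·Q(Period 1) = 100×16 + 525×8 = 1600 + 4200 = 5800
ΣP(Period 1)·Q(Period 0) = 100×21 + 525×8 = 2100 + 4200 = 6300
Index = 5800 / 6300 × 100 = 92.0635

92.1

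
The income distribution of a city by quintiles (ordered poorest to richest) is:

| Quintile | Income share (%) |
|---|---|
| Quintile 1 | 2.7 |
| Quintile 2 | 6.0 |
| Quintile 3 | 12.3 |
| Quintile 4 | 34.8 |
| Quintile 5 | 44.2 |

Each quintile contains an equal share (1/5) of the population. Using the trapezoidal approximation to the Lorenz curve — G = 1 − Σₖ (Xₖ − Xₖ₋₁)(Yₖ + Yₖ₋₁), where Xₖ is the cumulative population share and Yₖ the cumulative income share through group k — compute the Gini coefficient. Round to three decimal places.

Cumulative income shares Yₖ: 0.0270, 0.0870, 0.2100, 0.5580, 1.0000
Σ (Xₖ−Xₖ₋₁)(Yₖ+Yₖ₋₁) = (1/5)(0.0270+0.0000) + (1/5)(0.0870+0.0270) + (1/5)(0.2100+0.0870) + (1/5)(0.5580+0.2100) + (1/5)(1.0000+0.5580)
  = 0.0054 + 0.0228 + 0.0594 + 0.1536 + 0.3116 = 0.5528
G = 1 − 0.5528 = 0.4472

0.447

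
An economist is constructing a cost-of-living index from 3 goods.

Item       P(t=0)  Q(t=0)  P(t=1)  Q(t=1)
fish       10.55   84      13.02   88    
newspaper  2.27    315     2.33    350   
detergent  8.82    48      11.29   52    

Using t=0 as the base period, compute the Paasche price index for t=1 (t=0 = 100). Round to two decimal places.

Paasche price index uses current-period quantities as weights.
ΣP(t=1)·Q(t=1) = 13.02×88 + 2.33×350 + 11.29×52 = 1145.76 + 815.5 + 587.08 = 2548.34
ΣP(t=0)·Q(t=1) = 10.55×88 + 2.27×350 + 8.82×52 = 928.4 + 794.5 + 458.64 = 2181.54
Index = 2548.34 / 2181.54 × 100 = 116.8138

116.81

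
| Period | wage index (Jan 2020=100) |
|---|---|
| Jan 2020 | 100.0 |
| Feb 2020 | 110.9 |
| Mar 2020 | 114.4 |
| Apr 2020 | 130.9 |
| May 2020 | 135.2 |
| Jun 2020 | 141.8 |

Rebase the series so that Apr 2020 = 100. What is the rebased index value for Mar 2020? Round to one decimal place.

Rebased(Mar 2020) = 114.4 / 130.9 × 100 = 87.3950

87.4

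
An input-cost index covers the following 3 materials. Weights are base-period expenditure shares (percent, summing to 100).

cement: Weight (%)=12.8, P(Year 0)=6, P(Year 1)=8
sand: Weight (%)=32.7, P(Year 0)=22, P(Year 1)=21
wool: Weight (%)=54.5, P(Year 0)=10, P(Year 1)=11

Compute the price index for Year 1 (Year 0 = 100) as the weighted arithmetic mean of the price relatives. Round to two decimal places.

108.23

cement: 12.8 × (8/6) = 12.8 × 1.333333 = 17.0667
sand: 32.7 × (21/22) = 32.7 × 0.954545 = 31.2136
wool: 54.5 × (11/10) = 54.5 × 1.100000 = 59.9500
Index = Σ wᵢ·(p₁ᵢ/p₀ᵢ) = 17.0667 + 31.2136 + 59.9500 = 108.2303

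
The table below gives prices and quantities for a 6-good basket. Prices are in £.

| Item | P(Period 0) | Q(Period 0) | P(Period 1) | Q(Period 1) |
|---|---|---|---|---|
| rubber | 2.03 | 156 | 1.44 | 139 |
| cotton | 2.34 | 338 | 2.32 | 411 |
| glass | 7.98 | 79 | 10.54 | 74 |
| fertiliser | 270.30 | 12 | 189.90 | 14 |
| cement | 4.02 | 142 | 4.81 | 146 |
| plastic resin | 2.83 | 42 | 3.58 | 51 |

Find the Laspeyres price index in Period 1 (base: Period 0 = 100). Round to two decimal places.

Laspeyres price index uses base-period quantities as weights.
ΣP(Period 1)·Q(Period 0) = 1.44×156 + 2.32×338 + 10.54×79 + 189.90×12 + 4.81×142 + 3.58×42 = 224.64 + 784.16 + 832.66 + 2278.8 + 683.02 + 150.36 = 4953.64
ΣP(Period 0)·Q(Period 0) = 2.03×156 + 2.34×338 + 7.98×79 + 270.30×12 + 4.02×142 + 2.83×42 = 316.68 + 790.92 + 630.42 + 3243.6 + 570.84 + 118.86 = 5671.32
Index = 4953.64 / 5671.32 × 100 = 87.3455

87.35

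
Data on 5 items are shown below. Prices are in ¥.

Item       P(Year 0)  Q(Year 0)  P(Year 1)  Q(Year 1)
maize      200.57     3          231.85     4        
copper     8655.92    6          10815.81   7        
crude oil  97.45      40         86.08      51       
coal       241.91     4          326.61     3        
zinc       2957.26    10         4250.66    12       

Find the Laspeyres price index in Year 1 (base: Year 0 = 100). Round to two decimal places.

129.75

Laspeyres price index uses base-period quantities as weights.
ΣP(Year 1)·Q(Year 0) = 231.85×3 + 10815.81×6 + 86.08×40 + 326.61×4 + 4250.66×10 = 695.55 + 64894.86 + 3443.2 + 1306.44 + 42506.6 = 112846.65
ΣP(Year 0)·Q(Year 0) = 200.57×3 + 8655.92×6 + 97.45×40 + 241.91×4 + 2957.26×10 = 601.71 + 51935.52 + 3898 + 967.64 + 29572.6 = 86975.47
Index = 112846.65 / 86975.47 × 100 = 129.7454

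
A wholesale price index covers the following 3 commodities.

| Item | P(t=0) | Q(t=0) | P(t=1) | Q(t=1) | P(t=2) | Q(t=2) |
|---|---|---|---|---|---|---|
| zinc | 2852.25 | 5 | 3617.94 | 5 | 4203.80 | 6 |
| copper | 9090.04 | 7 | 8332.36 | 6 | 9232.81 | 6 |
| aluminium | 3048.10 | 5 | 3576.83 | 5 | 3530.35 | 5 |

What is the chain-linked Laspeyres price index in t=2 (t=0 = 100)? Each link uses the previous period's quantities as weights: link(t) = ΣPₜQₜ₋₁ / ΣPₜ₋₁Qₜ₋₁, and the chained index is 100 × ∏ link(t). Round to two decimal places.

Link t=0→t=1:
ΣP(t=1)Q(t=0) = 3617.94×5 + 8332.36×7 + 3576.83×5 = 18089.7 + 58326.52 + 17884.15 = 94300.37
ΣP(t=0)Q(t=0) = 2852.25×5 + 9090.04×7 + 3048.10×5 = 14261.25 + 63630.28 + 15240.5 = 93132.03
link = 94300.37/93132.03 = 1.012545
Link t=1→t=2:
ΣP(t=2)Q(t=1) = 4203.80×5 + 9232.81×6 + 3530.35×5 = 21019 + 55396.86 + 17651.75 = 94067.61
ΣP(t=1)Q(t=1) = 3617.94×5 + 8332.36×6 + 3576.83×5 = 18089.7 + 49994.16 + 17884.15 = 85968.01
link = 94067.61/85968.01 = 1.094216
Chained index = 100 × 1.012545 × 1.094216 = 110.7943

110.79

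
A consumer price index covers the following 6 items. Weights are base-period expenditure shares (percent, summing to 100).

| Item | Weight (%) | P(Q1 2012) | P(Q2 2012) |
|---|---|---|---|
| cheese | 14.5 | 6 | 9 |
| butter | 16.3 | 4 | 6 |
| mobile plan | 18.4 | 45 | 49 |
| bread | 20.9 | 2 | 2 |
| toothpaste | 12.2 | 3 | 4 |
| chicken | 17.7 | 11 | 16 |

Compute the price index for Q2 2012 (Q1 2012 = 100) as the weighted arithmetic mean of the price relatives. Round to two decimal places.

129.15

cheese: 14.5 × (9/6) = 14.5 × 1.500000 = 21.7500
butter: 16.3 × (6/4) = 16.3 × 1.500000 = 24.4500
mobile plan: 18.4 × (49/45) = 18.4 × 1.088889 = 20.0356
bread: 20.9 × (2/2) = 20.9 × 1.000000 = 20.9000
toothpaste: 12.2 × (4/3) = 12.2 × 1.333333 = 16.2667
chicken: 17.7 × (16/11) = 17.7 × 1.454545 = 25.7455
Index = Σ wᵢ·(p₁ᵢ/p₀ᵢ) = 21.7500 + 24.4500 + 20.0356 + 20.9000 + 16.2667 + 25.7455 = 129.1477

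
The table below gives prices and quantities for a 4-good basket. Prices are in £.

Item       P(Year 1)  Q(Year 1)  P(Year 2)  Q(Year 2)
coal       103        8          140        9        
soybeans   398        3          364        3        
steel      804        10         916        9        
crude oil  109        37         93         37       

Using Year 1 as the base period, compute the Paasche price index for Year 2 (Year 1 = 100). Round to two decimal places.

Paasche price index uses current-period quantities as weights.
ΣP(Year 2)·Q(Year 2) = 140×9 + 364×3 + 916×9 + 93×37 = 1260 + 1092 + 8244 + 3441 = 14037
ΣP(Year 1)·Q(Year 2) = 103×9 + 398×3 + 804×9 + 109×37 = 927 + 1194 + 7236 + 4033 = 13390
Index = 14037 / 13390 × 100 = 104.8320

104.83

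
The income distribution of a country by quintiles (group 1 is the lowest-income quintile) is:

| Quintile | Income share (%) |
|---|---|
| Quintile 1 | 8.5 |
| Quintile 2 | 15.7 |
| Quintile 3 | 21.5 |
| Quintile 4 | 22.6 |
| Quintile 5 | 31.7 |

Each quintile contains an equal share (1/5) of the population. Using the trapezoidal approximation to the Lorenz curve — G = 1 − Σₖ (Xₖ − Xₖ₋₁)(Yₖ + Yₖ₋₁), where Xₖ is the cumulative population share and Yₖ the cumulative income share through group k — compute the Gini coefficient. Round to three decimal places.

Cumulative income shares Yₖ: 0.0850, 0.2420, 0.4570, 0.6830, 1.0000
Σ (Xₖ−Xₖ₋₁)(Yₖ+Yₖ₋₁) = (1/5)(0.0850+0.0000) + (1/5)(0.2420+0.0850) + (1/5)(0.4570+0.2420) + (1/5)(0.6830+0.4570) + (1/5)(1.0000+0.6830)
  = 0.0170 + 0.0654 + 0.1398 + 0.2280 + 0.3366 = 0.7868
G = 1 − 0.7868 = 0.2132

0.213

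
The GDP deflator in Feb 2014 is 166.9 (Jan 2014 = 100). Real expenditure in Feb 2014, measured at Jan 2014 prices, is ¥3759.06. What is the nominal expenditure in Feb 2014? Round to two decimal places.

Nominal = Real × (Index/100) = 3759.06 × (166.9/100)
        = 3759.06 × 1.669 = 6273.8711

6273.87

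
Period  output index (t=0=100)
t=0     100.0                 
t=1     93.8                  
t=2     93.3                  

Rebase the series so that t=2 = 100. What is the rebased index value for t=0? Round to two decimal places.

Rebased(t=0) = 100.0 / 93.3 × 100 = 107.1811

107.18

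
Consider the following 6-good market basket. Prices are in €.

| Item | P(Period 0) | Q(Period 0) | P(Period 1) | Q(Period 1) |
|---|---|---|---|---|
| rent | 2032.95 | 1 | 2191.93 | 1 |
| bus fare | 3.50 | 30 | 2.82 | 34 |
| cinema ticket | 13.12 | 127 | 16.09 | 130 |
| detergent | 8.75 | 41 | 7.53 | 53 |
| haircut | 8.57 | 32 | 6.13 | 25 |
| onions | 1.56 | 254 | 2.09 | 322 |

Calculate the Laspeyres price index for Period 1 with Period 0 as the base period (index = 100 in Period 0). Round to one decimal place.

Laspeyres price index uses base-period quantities as weights.
ΣP(Period 1)·Q(Period 0) = 2191.93×1 + 2.82×30 + 16.09×127 + 7.53×41 + 6.13×32 + 2.09×254 = 2191.93 + 84.6 + 2043.43 + 308.73 + 196.16 + 530.86 = 5355.71
ΣP(Period 0)·Q(Period 0) = 2032.95×1 + 3.50×30 + 13.12×127 + 8.75×41 + 8.57×32 + 1.56×254 = 2032.95 + 105 + 1666.24 + 358.75 + 274.24 + 396.24 = 4833.42
Index = 5355.71 / 4833.42 × 100 = 110.8058

110.8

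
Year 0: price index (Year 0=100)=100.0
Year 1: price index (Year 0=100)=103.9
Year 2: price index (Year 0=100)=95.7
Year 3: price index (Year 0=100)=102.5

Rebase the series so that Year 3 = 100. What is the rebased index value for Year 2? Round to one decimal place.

93.4

Rebased(Year 2) = 95.7 / 102.5 × 100 = 93.3659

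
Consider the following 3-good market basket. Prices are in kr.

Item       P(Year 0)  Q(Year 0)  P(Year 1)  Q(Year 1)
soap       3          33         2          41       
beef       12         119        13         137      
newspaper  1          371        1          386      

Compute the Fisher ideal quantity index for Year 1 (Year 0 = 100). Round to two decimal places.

Laspeyres component (base-period weights):
ΣP(Year 0)Q(Year 1) = 3×41 + 12×137 + 1×386 = 123 + 1644 + 386 = 2153
ΣP(Year 0)Q(Year 0) = 3×33 + 12×119 + 1×371 = 99 + 1428 + 371 = 1898
L = 2153 / 1898 × 100 = 113.4352
Paasche component (current-period weights):
ΣP(Year 1)Q(Year 1) = 2×41 + 13×137 + 1×386 = 82 + 1781 + 386 = 2249
ΣP(Year 1)Q(Year 0) = 2×33 + 13×119 + 1×371 = 66 + 1547 + 371 = 1984
P = 2249 / 1984 × 100 = 113.3569
Fisher = √(L × P) = √(113.4352 × 113.3569) = 113.3960

113.40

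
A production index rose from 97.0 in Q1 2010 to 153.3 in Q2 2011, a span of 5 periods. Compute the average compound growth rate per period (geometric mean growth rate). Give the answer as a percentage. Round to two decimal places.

9.59%

Growth factor = (153.3/97.0)^(1/5) = (1.580412)^(1/5) = 1.095857
Growth rate = 1.095857 − 1 = 0.095857 = 9.5857%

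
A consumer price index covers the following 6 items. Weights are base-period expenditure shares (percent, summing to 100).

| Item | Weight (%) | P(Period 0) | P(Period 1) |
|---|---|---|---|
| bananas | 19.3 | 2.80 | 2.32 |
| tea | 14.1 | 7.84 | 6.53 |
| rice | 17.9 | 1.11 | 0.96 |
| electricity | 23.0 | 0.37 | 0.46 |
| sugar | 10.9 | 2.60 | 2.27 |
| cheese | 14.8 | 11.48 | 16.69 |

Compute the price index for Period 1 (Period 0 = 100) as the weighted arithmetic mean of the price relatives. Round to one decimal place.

102.8

bananas: 19.3 × (2.32/2.80) = 19.3 × 0.828571 = 15.9914
tea: 14.1 × (6.53/7.84) = 14.1 × 0.832908 = 11.7440
rice: 17.9 × (0.96/1.11) = 17.9 × 0.864865 = 15.4811
electricity: 23.0 × (0.46/0.37) = 23.0 × 1.243243 = 28.5946
sugar: 10.9 × (2.27/2.60) = 10.9 × 0.873077 = 9.5165
cheese: 14.8 × (16.69/11.48) = 14.8 × 1.453833 = 21.5167
Index = Σ wᵢ·(p₁ᵢ/p₀ᵢ) = 15.9914 + 11.7440 + 15.4811 + 28.5946 + 9.5165 + 21.5167 = 102.8444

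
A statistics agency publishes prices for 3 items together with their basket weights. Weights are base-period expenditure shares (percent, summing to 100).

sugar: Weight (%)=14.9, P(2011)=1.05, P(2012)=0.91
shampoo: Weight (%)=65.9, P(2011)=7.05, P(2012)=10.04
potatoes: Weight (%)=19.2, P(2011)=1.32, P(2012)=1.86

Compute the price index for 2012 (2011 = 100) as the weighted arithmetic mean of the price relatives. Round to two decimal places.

133.82

sugar: 14.9 × (0.91/1.05) = 14.9 × 0.866667 = 12.9133
shampoo: 65.9 × (10.04/7.05) = 65.9 × 1.424113 = 93.8491
potatoes: 19.2 × (1.86/1.32) = 19.2 × 1.409091 = 27.0545
Index = Σ wᵢ·(p₁ᵢ/p₀ᵢ) = 12.9133 + 93.8491 + 27.0545 = 133.8170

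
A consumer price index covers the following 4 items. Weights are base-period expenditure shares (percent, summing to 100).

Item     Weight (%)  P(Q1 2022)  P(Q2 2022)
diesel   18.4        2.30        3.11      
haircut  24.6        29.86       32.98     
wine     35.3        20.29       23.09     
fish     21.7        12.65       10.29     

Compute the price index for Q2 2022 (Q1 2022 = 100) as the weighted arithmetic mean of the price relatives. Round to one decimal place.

109.9

diesel: 18.4 × (3.11/2.30) = 18.4 × 1.352174 = 24.8800
haircut: 24.6 × (32.98/29.86) = 24.6 × 1.104488 = 27.1704
wine: 35.3 × (23.09/20.29) = 35.3 × 1.137999 = 40.1714
fish: 21.7 × (10.29/12.65) = 21.7 × 0.813439 = 17.6516
Index = Σ wᵢ·(p₁ᵢ/p₀ᵢ) = 24.8800 + 27.1704 + 40.1714 + 17.6516 = 109.8734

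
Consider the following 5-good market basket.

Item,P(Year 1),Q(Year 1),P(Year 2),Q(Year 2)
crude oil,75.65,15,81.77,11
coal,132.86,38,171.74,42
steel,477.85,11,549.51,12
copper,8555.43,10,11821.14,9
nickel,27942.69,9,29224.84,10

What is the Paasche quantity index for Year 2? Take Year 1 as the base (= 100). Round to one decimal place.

Paasche quantity index uses current-period prices as weights.
ΣP(Year 2)·Q(Year 2) = 81.77×11 + 171.74×42 + 549.51×12 + 11821.14×9 + 29224.84×10 = 899.47 + 7213.08 + 6594.12 + 106390.26 + 292248.4 = 413345.33
ΣP(Year 2)·Q(Year 1) = 81.77×15 + 171.74×38 + 549.51×11 + 11821.14×10 + 29224.84×9 = 1226.55 + 6526.12 + 6044.61 + 118211.4 + 263023.56 = 395032.24
Index = 413345.33 / 395032.24 × 100 = 104.6358

104.6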